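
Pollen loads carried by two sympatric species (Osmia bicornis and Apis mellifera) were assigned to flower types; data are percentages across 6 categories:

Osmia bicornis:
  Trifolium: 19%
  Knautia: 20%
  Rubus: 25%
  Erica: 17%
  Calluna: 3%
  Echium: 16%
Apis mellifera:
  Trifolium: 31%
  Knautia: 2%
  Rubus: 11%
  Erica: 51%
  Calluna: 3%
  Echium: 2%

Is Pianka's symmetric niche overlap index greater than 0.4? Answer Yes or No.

Yes

Convert percentages to proportions (divide by 100).
Σ p₁ᵢp₂ᵢ = 0.0589 + 0.0040 + 0.0275 + 0.0867 + 0.0009 + 0.0032 = 0.1812
Σp_1ᵢ² = 0.19² + 0.20² + 0.25² + 0.17² + 0.03² + 0.16² = 0.0361 + 0.0400 + 0.0625 + 0.0289 + 0.0009 + 0.0256 = 0.1940
Σp_2ᵢ² = 0.31² + 0.02² + 0.11² + 0.51² + 0.03² + 0.02² = 0.0961 + 0.0004 + 0.0121 + 0.2601 + 0.0009 + 0.0004 = 0.3700
O = 0.1812 / √(0.1940 × 0.3700) = 0.1812 / 0.26792 = 0.6763
O = 0.6763 > 0.4 → Yes.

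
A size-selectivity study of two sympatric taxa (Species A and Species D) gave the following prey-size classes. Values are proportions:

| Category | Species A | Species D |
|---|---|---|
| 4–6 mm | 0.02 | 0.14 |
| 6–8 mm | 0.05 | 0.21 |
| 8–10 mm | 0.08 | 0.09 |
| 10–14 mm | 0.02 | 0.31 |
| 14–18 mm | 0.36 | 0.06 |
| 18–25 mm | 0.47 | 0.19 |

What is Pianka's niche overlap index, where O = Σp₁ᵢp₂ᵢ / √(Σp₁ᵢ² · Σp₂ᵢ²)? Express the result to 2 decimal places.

0.50

Σ p₁ᵢp₂ᵢ = 0.0028 + 0.0105 + 0.0072 + 0.0062 + 0.0216 + 0.0893 = 0.1376
Σp_1ᵢ² = 0.02² + 0.05² + 0.08² + 0.02² + 0.36² + 0.47² = 0.0004 + 0.0025 + 0.0064 + 0.0004 + 0.1296 + 0.2209 = 0.3602
Σp_2ᵢ² = 0.14² + 0.21² + 0.09² + 0.31² + 0.06² + 0.19² = 0.0196 + 0.0441 + 0.0081 + 0.0961 + 0.0036 + 0.0361 = 0.2076
O = 0.1376 / √(0.3602 × 0.2076) = 0.1376 / 0.27345 = 0.5032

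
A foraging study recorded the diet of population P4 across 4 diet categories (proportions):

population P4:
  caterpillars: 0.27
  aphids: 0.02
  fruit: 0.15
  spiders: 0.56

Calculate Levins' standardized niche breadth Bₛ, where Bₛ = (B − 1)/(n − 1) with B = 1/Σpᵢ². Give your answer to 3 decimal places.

Σpᵢ² = 0.27² + 0.02² + 0.15² + 0.56² = 0.0729 + 0.0004 + 0.0225 + 0.3136 = 0.4094
B = 1 / 0.4094 = 2.44260
Bₛ = (B − 1)/(n − 1) = (2.44260 − 1)/(4 − 1) = 1.44260/3 = 0.48087

0.481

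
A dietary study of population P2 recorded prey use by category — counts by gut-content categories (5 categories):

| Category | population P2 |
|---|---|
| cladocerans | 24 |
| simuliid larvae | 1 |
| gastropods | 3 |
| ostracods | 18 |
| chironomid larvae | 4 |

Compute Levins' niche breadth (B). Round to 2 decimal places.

Proportions for population P2 (n=50): 24/50=0.4800, 1/50=0.0200, 3/50=0.0600, 18/50=0.3600, 4/50=0.0800
Σpᵢ² = 0.4800² + 0.0200² + 0.0600² + 0.3600² + 0.0800² = 0.230400 + 0.000400 + 0.003600 + 0.129600 + 0.006400 = 0.370400
B = 1 / 0.370400 = 2.6998

2.70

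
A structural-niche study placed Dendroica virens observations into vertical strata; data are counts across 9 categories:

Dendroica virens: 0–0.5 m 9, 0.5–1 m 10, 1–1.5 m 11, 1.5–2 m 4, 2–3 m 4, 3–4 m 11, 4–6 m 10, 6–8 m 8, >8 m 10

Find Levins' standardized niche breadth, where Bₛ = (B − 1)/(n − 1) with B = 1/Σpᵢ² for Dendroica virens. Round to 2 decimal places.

Proportions for Dendroica virens (n=77): 9/77=0.1169, 10/77=0.1299, 11/77=0.1429, 4/77=0.0519, 4/77=0.0519, 11/77=0.1429, 10/77=0.1299, 8/77=0.1039, 10/77=0.1299
Σpᵢ² = 0.1169² + 0.1299² + 0.1429² + 0.0519² + 0.0519² + 0.1429² + 0.1299² + 0.1039² + 0.1299² = 0.013666 + 0.016874 + 0.020420 + 0.002694 + 0.002694 + 0.020420 + 0.016874 + 0.010795 + 0.016874 = 0.121311
B = 1 / 0.121311 = 8.2433
Bₛ = (B − 1)/(n − 1) = (8.2433 − 1)/(9 − 1) = 7.2433/8 = 0.9054

0.91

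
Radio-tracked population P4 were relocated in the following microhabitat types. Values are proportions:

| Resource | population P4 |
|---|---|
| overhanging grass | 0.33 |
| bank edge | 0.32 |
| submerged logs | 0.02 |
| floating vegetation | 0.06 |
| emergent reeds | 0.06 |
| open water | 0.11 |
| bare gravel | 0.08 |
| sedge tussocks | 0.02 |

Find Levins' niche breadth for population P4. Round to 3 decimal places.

Σpᵢ² = 0.33² + 0.32² + 0.02² + 0.06² + 0.06² + 0.11² + 0.08² + 0.02² = 0.1089 + 0.1024 + 0.0004 + 0.0036 + 0.0036 + 0.0121 + 0.0064 + 0.0004 = 0.2378
B = 1 / 0.2378 = 4.20521

4.205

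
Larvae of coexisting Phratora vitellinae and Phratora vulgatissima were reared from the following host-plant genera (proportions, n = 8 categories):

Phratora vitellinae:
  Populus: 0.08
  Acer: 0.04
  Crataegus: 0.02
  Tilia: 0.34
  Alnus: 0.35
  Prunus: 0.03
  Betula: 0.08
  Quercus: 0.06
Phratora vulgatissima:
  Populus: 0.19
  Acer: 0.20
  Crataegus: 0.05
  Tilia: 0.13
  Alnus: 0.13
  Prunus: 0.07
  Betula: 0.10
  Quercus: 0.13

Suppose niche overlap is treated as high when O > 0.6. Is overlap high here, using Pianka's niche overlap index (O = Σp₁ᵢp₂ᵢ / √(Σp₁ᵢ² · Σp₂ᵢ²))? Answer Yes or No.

Yes

Σ p₁ᵢp₂ᵢ = 0.0152 + 0.0080 + 0.0010 + 0.0442 + 0.0455 + 0.0021 + 0.0080 + 0.0078 = 0.1318
Σp_1ᵢ² = 0.08² + 0.04² + 0.02² + 0.34² + 0.35² + 0.03² + 0.08² + 0.06² = 0.0064 + 0.0016 + 0.0004 + 0.1156 + 0.1225 + 0.0009 + 0.0064 + 0.0036 = 0.2574
Σp_2ᵢ² = 0.19² + 0.20² + 0.05² + 0.13² + 0.13² + 0.07² + 0.10² + 0.13² = 0.0361 + 0.0400 + 0.0025 + 0.0169 + 0.0169 + 0.0049 + 0.0100 + 0.0169 = 0.1442
O = 0.1318 / √(0.2574 × 0.1442) = 0.1318 / 0.19266 = 0.6841
O = 0.6841 > 0.6 → Yes.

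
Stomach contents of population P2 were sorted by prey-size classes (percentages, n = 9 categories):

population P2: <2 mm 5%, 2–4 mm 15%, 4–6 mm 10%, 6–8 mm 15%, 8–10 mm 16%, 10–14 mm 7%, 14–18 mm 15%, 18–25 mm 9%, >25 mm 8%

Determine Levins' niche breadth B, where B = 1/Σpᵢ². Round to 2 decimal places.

Convert percentages to proportions (divide by 100).
Σpᵢ² = 0.05² + 0.15² + 0.10² + 0.15² + 0.16² + 0.07² + 0.15² + 0.09² + 0.08² = 0.0025 + 0.0225 + 0.0100 + 0.0225 + 0.0256 + 0.0049 + 0.0225 + 0.0081 + 0.0064 = 0.1250
B = 1 / 0.1250 = 8.0000

8.00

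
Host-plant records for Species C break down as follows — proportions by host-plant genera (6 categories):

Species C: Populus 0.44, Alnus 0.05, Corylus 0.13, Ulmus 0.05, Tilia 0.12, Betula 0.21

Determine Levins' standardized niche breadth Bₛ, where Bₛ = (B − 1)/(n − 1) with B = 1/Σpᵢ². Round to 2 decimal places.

Σpᵢ² = 0.44² + 0.05² + 0.13² + 0.05² + 0.12² + 0.21² = 0.1936 + 0.0025 + 0.0169 + 0.0025 + 0.0144 + 0.0441 = 0.2740
B = 1 / 0.2740 = 3.6496
Bₛ = (B − 1)/(n − 1) = (3.6496 − 1)/(6 − 1) = 2.6496/5 = 0.5299

0.53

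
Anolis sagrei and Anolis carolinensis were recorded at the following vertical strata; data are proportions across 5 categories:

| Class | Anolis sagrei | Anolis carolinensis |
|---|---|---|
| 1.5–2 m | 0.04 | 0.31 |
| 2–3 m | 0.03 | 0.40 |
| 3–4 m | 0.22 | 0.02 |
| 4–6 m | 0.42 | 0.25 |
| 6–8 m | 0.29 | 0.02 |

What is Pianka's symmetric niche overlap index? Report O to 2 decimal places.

Σ p₁ᵢp₂ᵢ = 0.0124 + 0.0120 + 0.0044 + 0.1050 + 0.0058 = 0.1396
Σp_1ᵢ² = 0.04² + 0.03² + 0.22² + 0.42² + 0.29² = 0.0016 + 0.0009 + 0.0484 + 0.1764 + 0.0841 = 0.3114
Σp_2ᵢ² = 0.31² + 0.40² + 0.02² + 0.25² + 0.02² = 0.0961 + 0.1600 + 0.0004 + 0.0625 + 0.0004 = 0.3194
O = 0.1396 / √(0.3114 × 0.3194) = 0.1396 / 0.31537 = 0.4427

0.44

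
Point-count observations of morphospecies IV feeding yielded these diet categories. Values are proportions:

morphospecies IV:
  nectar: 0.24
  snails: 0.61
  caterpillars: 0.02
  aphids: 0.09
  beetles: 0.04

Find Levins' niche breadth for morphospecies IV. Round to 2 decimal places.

2.27

Σpᵢ² = 0.24² + 0.61² + 0.02² + 0.09² + 0.04² = 0.0576 + 0.3721 + 0.0004 + 0.0081 + 0.0016 = 0.4398
B = 1 / 0.4398 = 2.2738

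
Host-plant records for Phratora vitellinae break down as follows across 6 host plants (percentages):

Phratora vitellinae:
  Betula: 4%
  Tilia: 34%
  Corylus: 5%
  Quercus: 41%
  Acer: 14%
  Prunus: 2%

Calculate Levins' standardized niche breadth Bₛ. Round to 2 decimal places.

Convert percentages to proportions (divide by 100).
Σpᵢ² = 0.04² + 0.34² + 0.05² + 0.41² + 0.14² + 0.02² = 0.0016 + 0.1156 + 0.0025 + 0.1681 + 0.0196 + 0.0004 = 0.3078
B = 1 / 0.3078 = 3.2489
Bₛ = (B − 1)/(n − 1) = (3.2489 − 1)/(6 − 1) = 2.2489/5 = 0.4498

0.45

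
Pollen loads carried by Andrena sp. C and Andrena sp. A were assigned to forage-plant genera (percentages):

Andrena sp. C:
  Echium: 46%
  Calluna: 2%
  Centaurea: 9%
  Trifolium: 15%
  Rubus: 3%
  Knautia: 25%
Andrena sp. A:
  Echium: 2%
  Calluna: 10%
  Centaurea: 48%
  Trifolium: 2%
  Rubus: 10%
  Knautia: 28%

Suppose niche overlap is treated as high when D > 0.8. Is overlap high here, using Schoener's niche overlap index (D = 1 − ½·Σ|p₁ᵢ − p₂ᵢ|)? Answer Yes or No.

Convert percentages to proportions (divide by 100).
Σ|p₁ᵢ − p₂ᵢ| = 0.44 + 0.08 + 0.39 + 0.13 + 0.07 + 0.03 = 1.14
D = 1 − ½ × 1.14 = 1 − 0.570 = 0.4300
D = 0.4300 < 0.8 → No.

No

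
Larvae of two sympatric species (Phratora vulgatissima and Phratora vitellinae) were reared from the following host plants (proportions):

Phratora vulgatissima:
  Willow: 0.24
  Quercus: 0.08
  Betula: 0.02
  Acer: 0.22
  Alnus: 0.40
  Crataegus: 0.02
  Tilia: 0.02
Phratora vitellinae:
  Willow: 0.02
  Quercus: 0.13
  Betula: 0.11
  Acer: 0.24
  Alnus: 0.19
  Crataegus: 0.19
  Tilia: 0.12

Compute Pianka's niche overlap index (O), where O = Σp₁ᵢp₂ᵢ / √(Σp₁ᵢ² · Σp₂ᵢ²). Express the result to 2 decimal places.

Σ p₁ᵢp₂ᵢ = 0.0048 + 0.0104 + 0.0022 + 0.0528 + 0.0760 + 0.0038 + 0.0024 = 0.1524
Σp_1ᵢ² = 0.24² + 0.08² + 0.02² + 0.22² + 0.40² + 0.02² + 0.02² = 0.0576 + 0.0064 + 0.0004 + 0.0484 + 0.1600 + 0.0004 + 0.0004 = 0.2736
Σp_2ᵢ² = 0.02² + 0.13² + 0.11² + 0.24² + 0.19² + 0.19² + 0.12² = 0.0004 + 0.0169 + 0.0121 + 0.0576 + 0.0361 + 0.0361 + 0.0144 = 0.1736
O = 0.1524 / √(0.2736 × 0.1736) = 0.1524 / 0.21794 = 0.6993

0.70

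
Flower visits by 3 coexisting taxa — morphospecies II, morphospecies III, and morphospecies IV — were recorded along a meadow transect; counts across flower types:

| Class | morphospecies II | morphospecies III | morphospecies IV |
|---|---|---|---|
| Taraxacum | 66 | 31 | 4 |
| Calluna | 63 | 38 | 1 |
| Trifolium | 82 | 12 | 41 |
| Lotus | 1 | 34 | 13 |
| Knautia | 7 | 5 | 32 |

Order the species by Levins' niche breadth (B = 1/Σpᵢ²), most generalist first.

Proportions for morphospecies II (n=219): 66/219=0.3014, 63/219=0.2877, 82/219=0.3744, 1/219=0.0046, 7/219=0.0320
Proportions for morphospecies III (n=120): 31/120=0.2583, 38/120=0.3167, 12/120=0.1000, 34/120=0.2833, 5/120=0.0417
Proportions for morphospecies IV (n=91): 4/91=0.0440, 1/91=0.0110, 41/91=0.4505, 13/91=0.1429, 32/91=0.3516
Σp_IIᵢ² = 0.3014² + 0.2877² + 0.3744² + 0.0046² + 0.0320² = 0.090842 + 0.082771 + 0.140175 + 0.000021 + 0.001024 = 0.314833
B_II = 1 / 0.314833 = 3.1763
Σp_IIIᵢ² = 0.2583² + 0.3167² + 0.1000² + 0.2833² + 0.0417² = 0.066719 + 0.100299 + 0.010000 + 0.080259 + 0.001739 = 0.259016
B_III = 1 / 0.259016 = 3.8608
Σp_IVᵢ² = 0.0440² + 0.0110² + 0.4505² + 0.1429² + 0.3516² = 0.001936 + 0.000121 + 0.202950 + 0.020420 + 0.123623 = 0.349050
B_IV = 1 / 0.349050 = 2.8649
Ranking by B (broadest → narrowest): morphospecies III (3.86) > morphospecies II (3.18) > morphospecies IV (2.86)

morphospecies III > morphospecies II > morphospecies IV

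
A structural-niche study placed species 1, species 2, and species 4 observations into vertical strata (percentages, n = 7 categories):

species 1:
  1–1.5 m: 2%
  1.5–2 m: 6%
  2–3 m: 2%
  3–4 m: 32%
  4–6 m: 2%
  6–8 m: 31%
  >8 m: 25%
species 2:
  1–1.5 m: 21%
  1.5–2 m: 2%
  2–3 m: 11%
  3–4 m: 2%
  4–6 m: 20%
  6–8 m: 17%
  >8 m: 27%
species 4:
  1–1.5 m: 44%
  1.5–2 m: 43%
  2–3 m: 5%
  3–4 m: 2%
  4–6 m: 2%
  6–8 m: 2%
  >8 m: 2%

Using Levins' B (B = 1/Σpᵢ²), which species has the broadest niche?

species 2

Convert percentages to proportions (divide by 100).
Σp_1ᵢ² = 0.02² + 0.06² + 0.02² + 0.32² + 0.02² + 0.31² + 0.25² = 0.0004 + 0.0036 + 0.0004 + 0.1024 + 0.0004 + 0.0961 + 0.0625 = 0.2658
B_1 = 1 / 0.2658 = 3.7622
Σp_2ᵢ² = 0.21² + 0.02² + 0.11² + 0.02² + 0.20² + 0.17² + 0.27² = 0.0441 + 0.0004 + 0.0121 + 0.0004 + 0.0400 + 0.0289 + 0.0729 = 0.1988
B_2 = 1 / 0.1988 = 5.0302
Σp_4ᵢ² = 0.44² + 0.43² + 0.05² + 0.02² + 0.02² + 0.02² + 0.02² = 0.1936 + 0.1849 + 0.0025 + 0.0004 + 0.0004 + 0.0004 + 0.0004 = 0.3826
B_4 = 1 / 0.3826 = 2.6137
Highest B → broadest niche (most generalist): species 2 (B = 5.03).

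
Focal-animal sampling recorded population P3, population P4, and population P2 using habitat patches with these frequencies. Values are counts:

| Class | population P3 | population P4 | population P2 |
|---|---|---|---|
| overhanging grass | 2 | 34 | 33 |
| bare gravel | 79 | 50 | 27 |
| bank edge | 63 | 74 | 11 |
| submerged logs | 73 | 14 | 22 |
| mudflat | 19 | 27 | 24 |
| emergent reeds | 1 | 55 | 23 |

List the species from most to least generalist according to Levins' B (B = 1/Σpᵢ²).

population P2 > population P4 > population P3

Proportions for population P3 (n=237): 2/237=0.0084, 79/237=0.3333, 63/237=0.2658, 73/237=0.3080, 19/237=0.0802, 1/237=0.0042
Proportions for population P4 (n=254): 34/254=0.1339, 50/254=0.1969, 74/254=0.2913, 14/254=0.0551, 27/254=0.1063, 55/254=0.2165
Proportions for population P2 (n=140): 33/140=0.2357, 27/140=0.1929, 11/140=0.0786, 22/140=0.1571, 24/140=0.1714, 23/140=0.1643
Σp_P3ᵢ² = 0.0084² + 0.3333² + 0.2658² + 0.3080² + 0.0802² + 0.0042² = 0.000071 + 0.111089 + 0.070650 + 0.094864 + 0.006432 + 0.000018 = 0.283124
B_P3 = 1 / 0.283124 = 3.5320
Σp_P4ᵢ² = 0.1339² + 0.1969² + 0.2913² + 0.0551² + 0.1063² + 0.2165² = 0.017929 + 0.038770 + 0.084856 + 0.003036 + 0.011300 + 0.046872 = 0.202763
B_P4 = 1 / 0.202763 = 4.9319
Σp_P2ᵢ² = 0.2357² + 0.1929² + 0.0786² + 0.1571² + 0.1714² + 0.1643² = 0.055554 + 0.037210 + 0.006178 + 0.024680 + 0.029378 + 0.026994 = 0.179994
B_P2 = 1 / 0.179994 = 5.5557
Ranking by B (broadest → narrowest): population P2 (5.56) > population P4 (4.93) > population P3 (3.53)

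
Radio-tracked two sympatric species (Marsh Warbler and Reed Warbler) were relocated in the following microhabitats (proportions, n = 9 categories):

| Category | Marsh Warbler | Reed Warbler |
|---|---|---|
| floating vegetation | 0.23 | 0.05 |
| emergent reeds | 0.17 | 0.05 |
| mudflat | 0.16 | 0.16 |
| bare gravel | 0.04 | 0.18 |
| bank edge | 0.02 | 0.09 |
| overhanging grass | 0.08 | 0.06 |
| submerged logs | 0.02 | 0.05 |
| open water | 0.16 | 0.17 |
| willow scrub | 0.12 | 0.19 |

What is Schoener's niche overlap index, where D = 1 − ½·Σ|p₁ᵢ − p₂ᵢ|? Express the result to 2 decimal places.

Σ|p₁ᵢ − p₂ᵢ| = 0.18 + 0.12 + 0.00 + 0.14 + 0.07 + 0.02 + 0.03 + 0.01 + 0.07 = 0.64
D = 1 − ½ × 0.64 = 1 − 0.320 = 0.6800

0.68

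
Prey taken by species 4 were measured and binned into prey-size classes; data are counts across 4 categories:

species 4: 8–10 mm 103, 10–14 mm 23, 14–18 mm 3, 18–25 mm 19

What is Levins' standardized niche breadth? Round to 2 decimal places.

Proportions for species 4 (n=148): 103/148=0.6959, 23/148=0.1554, 3/148=0.0203, 19/148=0.1284
Σpᵢ² = 0.6959² + 0.1554² + 0.0203² + 0.1284² = 0.484277 + 0.024149 + 0.000412 + 0.016487 = 0.525325
B = 1 / 0.525325 = 1.9036
Bₛ = (B − 1)/(n − 1) = (1.9036 − 1)/(4 − 1) = 0.9036/3 = 0.3012

0.30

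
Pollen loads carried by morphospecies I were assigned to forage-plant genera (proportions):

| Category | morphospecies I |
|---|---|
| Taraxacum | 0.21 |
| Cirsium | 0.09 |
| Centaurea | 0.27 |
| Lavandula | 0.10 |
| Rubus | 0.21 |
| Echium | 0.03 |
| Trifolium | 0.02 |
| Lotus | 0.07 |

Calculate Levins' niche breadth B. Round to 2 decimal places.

5.39

Σpᵢ² = 0.21² + 0.09² + 0.27² + 0.10² + 0.21² + 0.03² + 0.02² + 0.07² = 0.0441 + 0.0081 + 0.0729 + 0.0100 + 0.0441 + 0.0009 + 0.0004 + 0.0049 = 0.1854
B = 1 / 0.1854 = 5.3937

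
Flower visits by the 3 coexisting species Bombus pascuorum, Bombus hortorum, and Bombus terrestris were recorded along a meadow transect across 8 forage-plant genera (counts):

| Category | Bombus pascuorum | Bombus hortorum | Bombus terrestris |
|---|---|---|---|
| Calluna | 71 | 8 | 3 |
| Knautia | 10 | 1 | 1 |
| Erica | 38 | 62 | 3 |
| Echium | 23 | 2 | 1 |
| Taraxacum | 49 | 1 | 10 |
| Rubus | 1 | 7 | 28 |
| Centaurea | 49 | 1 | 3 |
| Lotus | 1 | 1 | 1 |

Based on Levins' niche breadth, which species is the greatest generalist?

Proportions for Bombus pascuorum (n=242): 71/242=0.2934, 10/242=0.0413, 38/242=0.1570, 23/242=0.0950, 49/242=0.2025, 1/242=0.0041, 49/242=0.2025, 1/242=0.0041
Proportions for Bombus hortorum (n=83): 8/83=0.0964, 1/83=0.0120, 62/83=0.7470, 2/83=0.0241, 1/83=0.0120, 7/83=0.0843, 1/83=0.0120, 1/83=0.0120
Proportions for Bombus terrestris (n=50): 3/50=0.0600, 1/50=0.0200, 3/50=0.0600, 1/50=0.0200, 10/50=0.2000, 28/50=0.5600, 3/50=0.0600, 1/50=0.0200
Σp_pascᵢ² = 0.2934² + 0.0413² + 0.1570² + 0.0950² + 0.2025² + 0.0041² + 0.2025² + 0.0041² = 0.086084 + 0.001706 + 0.024649 + 0.009025 + 0.041006 + 0.000017 + 0.041006 + 0.000017 = 0.203510
B_pasc = 1 / 0.203510 = 4.9138
Σp_hortᵢ² = 0.0964² + 0.0120² + 0.7470² + 0.0241² + 0.0120² + 0.0843² + 0.0120² + 0.0120² = 0.009293 + 0.000144 + 0.558009 + 0.000581 + 0.000144 + 0.007106 + 0.000144 + 0.000144 = 0.575565
B_hort = 1 / 0.575565 = 1.7374
Σp_terrᵢ² = 0.0600² + 0.0200² + 0.0600² + 0.0200² + 0.2000² + 0.5600² + 0.0600² + 0.0200² = 0.003600 + 0.000400 + 0.003600 + 0.000400 + 0.040000 + 0.313600 + 0.003600 + 0.000400 = 0.365600
B_terr = 1 / 0.365600 = 2.7352
Highest B → broadest niche (most generalist): Bombus pascuorum (B = 4.91).

Bombus pascuorum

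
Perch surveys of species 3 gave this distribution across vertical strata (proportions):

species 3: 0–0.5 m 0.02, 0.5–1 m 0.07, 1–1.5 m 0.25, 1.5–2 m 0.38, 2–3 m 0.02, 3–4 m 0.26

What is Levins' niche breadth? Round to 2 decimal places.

3.57

Σpᵢ² = 0.02² + 0.07² + 0.25² + 0.38² + 0.02² + 0.26² = 0.0004 + 0.0049 + 0.0625 + 0.1444 + 0.0004 + 0.0676 = 0.2802
B = 1 / 0.2802 = 3.5689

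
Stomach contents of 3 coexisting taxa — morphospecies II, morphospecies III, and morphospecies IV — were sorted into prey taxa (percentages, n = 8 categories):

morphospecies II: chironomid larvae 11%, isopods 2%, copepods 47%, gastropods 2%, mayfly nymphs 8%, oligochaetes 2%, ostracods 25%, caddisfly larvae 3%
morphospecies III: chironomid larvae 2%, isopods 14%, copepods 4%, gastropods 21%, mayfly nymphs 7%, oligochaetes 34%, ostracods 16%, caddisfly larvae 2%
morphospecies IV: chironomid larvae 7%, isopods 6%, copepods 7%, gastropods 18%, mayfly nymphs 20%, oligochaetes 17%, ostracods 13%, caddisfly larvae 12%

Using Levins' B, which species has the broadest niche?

Convert percentages to proportions (divide by 100).
Σp_IIᵢ² = 0.11² + 0.02² + 0.47² + 0.02² + 0.08² + 0.02² + 0.25² + 0.03² = 0.0121 + 0.0004 + 0.2209 + 0.0004 + 0.0064 + 0.0004 + 0.0625 + 0.0009 = 0.3040
B_II = 1 / 0.3040 = 3.2895
Σp_IIIᵢ² = 0.02² + 0.14² + 0.04² + 0.21² + 0.07² + 0.34² + 0.16² + 0.02² = 0.0004 + 0.0196 + 0.0016 + 0.0441 + 0.0049 + 0.1156 + 0.0256 + 0.0004 = 0.2122
B_III = 1 / 0.2122 = 4.7125
Σp_IVᵢ² = 0.07² + 0.06² + 0.07² + 0.18² + 0.20² + 0.17² + 0.13² + 0.12² = 0.0049 + 0.0036 + 0.0049 + 0.0324 + 0.0400 + 0.0289 + 0.0169 + 0.0144 = 0.1460
B_IV = 1 / 0.1460 = 6.8493
Highest B → broadest niche (most generalist): morphospecies IV (B = 6.85).

morphospecies IV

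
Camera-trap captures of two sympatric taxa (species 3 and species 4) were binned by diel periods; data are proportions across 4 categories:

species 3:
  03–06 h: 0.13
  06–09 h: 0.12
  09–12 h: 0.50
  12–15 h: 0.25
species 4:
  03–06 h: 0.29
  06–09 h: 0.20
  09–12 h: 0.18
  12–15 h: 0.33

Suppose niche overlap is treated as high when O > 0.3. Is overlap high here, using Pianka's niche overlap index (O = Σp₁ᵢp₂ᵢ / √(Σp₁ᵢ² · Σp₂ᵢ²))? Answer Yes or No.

Yes

Σ p₁ᵢp₂ᵢ = 0.0377 + 0.0240 + 0.0900 + 0.0825 = 0.2342
Σp_1ᵢ² = 0.13² + 0.12² + 0.50² + 0.25² = 0.0169 + 0.0144 + 0.2500 + 0.0625 = 0.3438
Σp_2ᵢ² = 0.29² + 0.20² + 0.18² + 0.33² = 0.0841 + 0.0400 + 0.0324 + 0.1089 = 0.2654
O = 0.2342 / √(0.3438 × 0.2654) = 0.2342 / 0.30207 = 0.7753
O = 0.7753 > 0.3 → Yes.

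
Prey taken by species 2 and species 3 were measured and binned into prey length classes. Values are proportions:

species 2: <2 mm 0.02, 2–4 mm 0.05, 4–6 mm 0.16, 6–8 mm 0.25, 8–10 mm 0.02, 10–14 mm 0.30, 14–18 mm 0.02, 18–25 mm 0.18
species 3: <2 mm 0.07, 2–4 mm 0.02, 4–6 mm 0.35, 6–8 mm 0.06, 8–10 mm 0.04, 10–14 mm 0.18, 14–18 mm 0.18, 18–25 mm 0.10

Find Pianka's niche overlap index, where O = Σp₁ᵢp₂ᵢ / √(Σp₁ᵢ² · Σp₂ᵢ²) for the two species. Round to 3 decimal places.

Σ p₁ᵢp₂ᵢ = 0.0014 + 0.0010 + 0.0560 + 0.0150 + 0.0008 + 0.0540 + 0.0036 + 0.0180 = 0.1498
Σp_1ᵢ² = 0.02² + 0.05² + 0.16² + 0.25² + 0.02² + 0.30² + 0.02² + 0.18² = 0.0004 + 0.0025 + 0.0256 + 0.0625 + 0.0004 + 0.0900 + 0.0004 + 0.0324 = 0.2142
Σp_2ᵢ² = 0.07² + 0.02² + 0.35² + 0.06² + 0.04² + 0.18² + 0.18² + 0.10² = 0.0049 + 0.0004 + 0.1225 + 0.0036 + 0.0016 + 0.0324 + 0.0324 + 0.0100 = 0.2078
O = 0.1498 / √(0.2142 × 0.2078) = 0.1498 / 0.210976 = 0.71003

0.710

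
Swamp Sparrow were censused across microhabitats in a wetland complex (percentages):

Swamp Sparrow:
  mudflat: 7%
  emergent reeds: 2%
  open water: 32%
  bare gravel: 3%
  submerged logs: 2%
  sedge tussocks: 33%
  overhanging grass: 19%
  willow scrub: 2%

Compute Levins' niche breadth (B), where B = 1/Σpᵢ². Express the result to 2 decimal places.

Convert percentages to proportions (divide by 100).
Σpᵢ² = 0.07² + 0.02² + 0.32² + 0.03² + 0.02² + 0.33² + 0.19² + 0.02² = 0.0049 + 0.0004 + 0.1024 + 0.0009 + 0.0004 + 0.1089 + 0.0361 + 0.0004 = 0.2544
B = 1 / 0.2544 = 3.9308

3.93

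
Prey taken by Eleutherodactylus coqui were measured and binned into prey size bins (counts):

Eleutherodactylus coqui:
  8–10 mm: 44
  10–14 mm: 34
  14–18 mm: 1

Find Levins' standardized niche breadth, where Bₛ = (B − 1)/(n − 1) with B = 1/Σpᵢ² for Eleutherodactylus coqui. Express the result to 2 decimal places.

Proportions for Eleutherodactylus coqui (n=79): 44/79=0.5570, 34/79=0.4304, 1/79=0.0127
Σpᵢ² = 0.5570² + 0.4304² + 0.0127² = 0.310249 + 0.185244 + 0.000161 = 0.495654
B = 1 / 0.495654 = 2.0175
Bₛ = (B − 1)/(n − 1) = (2.0175 − 1)/(3 − 1) = 1.0175/2 = 0.5088

0.51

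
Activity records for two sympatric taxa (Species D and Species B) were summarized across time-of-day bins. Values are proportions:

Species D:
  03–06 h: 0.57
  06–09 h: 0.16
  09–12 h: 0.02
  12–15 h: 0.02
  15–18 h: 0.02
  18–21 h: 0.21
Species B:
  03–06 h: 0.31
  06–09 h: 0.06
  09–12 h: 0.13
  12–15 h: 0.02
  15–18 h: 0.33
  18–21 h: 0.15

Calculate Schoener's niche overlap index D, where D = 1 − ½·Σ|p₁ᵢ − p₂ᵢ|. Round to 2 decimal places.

Σ|p₁ᵢ − p₂ᵢ| = 0.26 + 0.10 + 0.11 + 0.00 + 0.31 + 0.06 = 0.84
D = 1 − ½ × 0.84 = 1 − 0.420 = 0.5800

0.58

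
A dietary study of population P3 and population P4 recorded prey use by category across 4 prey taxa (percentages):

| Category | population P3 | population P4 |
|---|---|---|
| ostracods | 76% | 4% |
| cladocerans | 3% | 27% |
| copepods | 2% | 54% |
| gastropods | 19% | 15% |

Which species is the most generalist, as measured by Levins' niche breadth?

Convert percentages to proportions (divide by 100).
Σp_P3ᵢ² = 0.76² + 0.03² + 0.02² + 0.19² = 0.5776 + 0.0009 + 0.0004 + 0.0361 = 0.6150
B_P3 = 1 / 0.6150 = 1.6260
Σp_P4ᵢ² = 0.04² + 0.27² + 0.54² + 0.15² = 0.0016 + 0.0729 + 0.2916 + 0.0225 = 0.3886
B_P4 = 1 / 0.3886 = 2.5733
Highest B → broadest niche (most generalist): population P4 (B = 2.57).

population P4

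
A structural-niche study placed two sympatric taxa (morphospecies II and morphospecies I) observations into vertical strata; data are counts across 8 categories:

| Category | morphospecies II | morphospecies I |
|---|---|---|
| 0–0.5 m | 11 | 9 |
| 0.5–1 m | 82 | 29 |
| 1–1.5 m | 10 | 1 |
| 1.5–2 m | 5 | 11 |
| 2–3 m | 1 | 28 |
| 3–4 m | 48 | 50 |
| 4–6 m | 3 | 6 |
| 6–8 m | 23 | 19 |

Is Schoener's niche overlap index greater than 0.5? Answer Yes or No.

Proportions for morphospecies II (n=183): 11/183=0.0601, 82/183=0.4481, 10/183=0.0546, 5/183=0.0273, 1/183=0.0055, 48/183=0.2623, 3/183=0.0164, 23/183=0.1257
Proportions for morphospecies I (n=153): 9/153=0.0588, 29/153=0.1895, 1/153=0.0065, 11/153=0.0719, 28/153=0.1830, 50/153=0.3268, 6/153=0.0392, 19/153=0.1242
Σ|p₁ᵢ − p₂ᵢ| = 0.0013 + 0.2586 + 0.0481 + 0.0446 + 0.1775 + 0.0645 + 0.0228 + 0.0015 = 0.6189
D = 1 − ½ × 0.6189 = 1 − 0.30945 = 0.69055
D = 0.69055 > 0.5 → Yes.

Yes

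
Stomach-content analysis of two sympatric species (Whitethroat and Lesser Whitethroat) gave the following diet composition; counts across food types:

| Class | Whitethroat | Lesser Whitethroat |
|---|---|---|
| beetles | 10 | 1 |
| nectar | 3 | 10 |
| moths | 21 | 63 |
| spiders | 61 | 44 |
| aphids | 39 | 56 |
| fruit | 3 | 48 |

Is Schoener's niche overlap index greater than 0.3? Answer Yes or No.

Yes

Proportions for Whitethroat (n=137): 10/137=0.0730, 3/137=0.0219, 21/137=0.1533, 61/137=0.4453, 39/137=0.2847, 3/137=0.0219
Proportions for Lesser Whitethroat (n=222): 1/222=0.0045, 10/222=0.0450, 63/222=0.2838, 44/222=0.1982, 56/222=0.2523, 48/222=0.2162
Σ|p₁ᵢ − p₂ᵢ| = 0.0685 + 0.0231 + 0.1305 + 0.2471 + 0.0324 + 0.1943 = 0.6959
D = 1 − ½ × 0.6959 = 1 − 0.34795 = 0.65205
D = 0.65205 > 0.3 → Yes.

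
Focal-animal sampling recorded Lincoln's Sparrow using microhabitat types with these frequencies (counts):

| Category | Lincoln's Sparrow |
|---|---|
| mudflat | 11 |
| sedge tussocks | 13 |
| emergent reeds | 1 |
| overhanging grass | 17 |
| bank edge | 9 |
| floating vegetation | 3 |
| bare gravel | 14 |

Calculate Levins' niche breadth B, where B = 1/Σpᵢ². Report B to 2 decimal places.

5.34

Proportions for Lincoln's Sparrow (n=68): 11/68=0.1618, 13/68=0.1912, 1/68=0.0147, 17/68=0.2500, 9/68=0.1324, 3/68=0.0441, 14/68=0.2059
Σpᵢ² = 0.1618² + 0.1912² + 0.0147² + 0.2500² + 0.1324² + 0.0441² + 0.2059² = 0.026179 + 0.036557 + 0.000216 + 0.062500 + 0.017530 + 0.001945 + 0.042395 = 0.187322
B = 1 / 0.187322 = 5.3384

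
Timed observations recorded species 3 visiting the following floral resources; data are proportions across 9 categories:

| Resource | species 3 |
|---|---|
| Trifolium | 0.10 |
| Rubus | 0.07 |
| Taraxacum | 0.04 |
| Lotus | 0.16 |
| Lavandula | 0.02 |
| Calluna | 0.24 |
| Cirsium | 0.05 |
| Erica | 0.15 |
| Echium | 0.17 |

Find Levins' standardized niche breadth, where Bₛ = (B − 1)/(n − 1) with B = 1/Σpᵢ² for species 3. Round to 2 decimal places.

0.69

Σpᵢ² = 0.10² + 0.07² + 0.04² + 0.16² + 0.02² + 0.24² + 0.05² + 0.15² + 0.17² = 0.0100 + 0.0049 + 0.0016 + 0.0256 + 0.0004 + 0.0576 + 0.0025 + 0.0225 + 0.0289 = 0.1540
B = 1 / 0.1540 = 6.4935
Bₛ = (B − 1)/(n − 1) = (6.4935 − 1)/(9 − 1) = 5.4935/8 = 0.6867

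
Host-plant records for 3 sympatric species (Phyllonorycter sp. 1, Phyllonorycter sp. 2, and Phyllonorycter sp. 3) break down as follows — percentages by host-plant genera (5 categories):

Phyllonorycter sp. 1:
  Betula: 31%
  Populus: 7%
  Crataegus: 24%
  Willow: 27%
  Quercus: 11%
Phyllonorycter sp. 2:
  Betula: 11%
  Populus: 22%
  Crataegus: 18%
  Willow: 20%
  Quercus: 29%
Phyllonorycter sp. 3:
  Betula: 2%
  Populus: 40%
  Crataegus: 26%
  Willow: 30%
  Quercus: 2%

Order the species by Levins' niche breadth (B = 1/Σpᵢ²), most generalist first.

Convert percentages to proportions (divide by 100).
Σp_1ᵢ² = 0.31² + 0.07² + 0.24² + 0.27² + 0.11² = 0.0961 + 0.0049 + 0.0576 + 0.0729 + 0.0121 = 0.2436
B_1 = 1 / 0.2436 = 4.1051
Σp_2ᵢ² = 0.11² + 0.22² + 0.18² + 0.20² + 0.29² = 0.0121 + 0.0484 + 0.0324 + 0.0400 + 0.0841 = 0.2170
B_2 = 1 / 0.2170 = 4.6083
Σp_3ᵢ² = 0.02² + 0.40² + 0.26² + 0.30² + 0.02² = 0.0004 + 0.1600 + 0.0676 + 0.0900 + 0.0004 = 0.3184
B_3 = 1 / 0.3184 = 3.1407
Ranking by B (broadest → narrowest): Phyllonorycter sp. 2 (4.61) > Phyllonorycter sp. 1 (4.11) > Phyllonorycter sp. 3 (3.14)

Phyllonorycter sp. 2 > Phyllonorycter sp. 1 > Phyllonorycter sp. 3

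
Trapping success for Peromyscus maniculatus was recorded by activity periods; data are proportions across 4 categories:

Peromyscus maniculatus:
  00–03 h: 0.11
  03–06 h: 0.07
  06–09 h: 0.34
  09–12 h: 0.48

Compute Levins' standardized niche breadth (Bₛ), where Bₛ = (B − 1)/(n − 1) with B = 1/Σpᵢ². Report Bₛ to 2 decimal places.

0.58

Σpᵢ² = 0.11² + 0.07² + 0.34² + 0.48² = 0.0121 + 0.0049 + 0.1156 + 0.2304 = 0.3630
B = 1 / 0.3630 = 2.7548
Bₛ = (B − 1)/(n − 1) = (2.7548 − 1)/(4 − 1) = 1.7548/3 = 0.5849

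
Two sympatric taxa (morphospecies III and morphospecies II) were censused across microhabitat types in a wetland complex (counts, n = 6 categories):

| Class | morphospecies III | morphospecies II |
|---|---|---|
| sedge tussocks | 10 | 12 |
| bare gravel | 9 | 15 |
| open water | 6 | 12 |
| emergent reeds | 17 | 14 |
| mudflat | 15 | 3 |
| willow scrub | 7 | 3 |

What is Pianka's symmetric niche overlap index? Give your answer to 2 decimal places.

0.84

Proportions for morphospecies III (n=64): 10/64=0.1563, 9/64=0.1406, 6/64=0.0938, 17/64=0.2656, 15/64=0.2344, 7/64=0.1094
Proportions for morphospecies II (n=59): 12/59=0.2034, 15/59=0.2542, 12/59=0.2034, 14/59=0.2373, 3/59=0.0508, 3/59=0.0508
Σ p₁ᵢp₂ᵢ = 0.031791 + 0.035741 + 0.019079 + 0.063027 + 0.011908 + 0.005558 = 0.167104
Σp_1ᵢ² = 0.1563² + 0.1406² + 0.0938² + 0.2656² + 0.2344² + 0.1094² = 0.024430 + 0.019768 + 0.008798 + 0.070543 + 0.054943 + 0.011968 = 0.190450
Σp_2ᵢ² = 0.2034² + 0.2542² + 0.2034² + 0.2373² + 0.0508² + 0.0508² = 0.041372 + 0.064618 + 0.041372 + 0.056311 + 0.002581 + 0.002581 = 0.208835
O = 0.167104 / √(0.190450 × 0.208835) = 0.167104 / 0.1994308 = 0.8379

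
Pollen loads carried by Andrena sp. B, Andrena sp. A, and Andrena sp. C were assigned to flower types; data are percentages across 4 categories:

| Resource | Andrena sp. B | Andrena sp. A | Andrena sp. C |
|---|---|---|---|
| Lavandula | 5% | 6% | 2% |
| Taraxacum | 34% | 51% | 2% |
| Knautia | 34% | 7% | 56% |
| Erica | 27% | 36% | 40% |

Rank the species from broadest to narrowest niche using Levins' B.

Andrena sp. B > Andrena sp. A > Andrena sp. C

Convert percentages to proportions (divide by 100).
Σp_Bᵢ² = 0.05² + 0.34² + 0.34² + 0.27² = 0.0025 + 0.1156 + 0.1156 + 0.0729 = 0.3066
B_B = 1 / 0.3066 = 3.2616
Σp_Aᵢ² = 0.06² + 0.51² + 0.07² + 0.36² = 0.0036 + 0.2601 + 0.0049 + 0.1296 = 0.3982
B_A = 1 / 0.3982 = 2.5113
Σp_Cᵢ² = 0.02² + 0.02² + 0.56² + 0.40² = 0.0004 + 0.0004 + 0.3136 + 0.1600 = 0.4744
B_C = 1 / 0.4744 = 2.1079
Ranking by B (broadest → narrowest): Andrena sp. B (3.26) > Andrena sp. A (2.51) > Andrena sp. C (2.11)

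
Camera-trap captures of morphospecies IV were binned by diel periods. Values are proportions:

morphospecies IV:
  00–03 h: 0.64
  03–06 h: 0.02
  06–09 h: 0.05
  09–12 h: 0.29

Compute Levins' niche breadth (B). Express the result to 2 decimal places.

Σpᵢ² = 0.64² + 0.02² + 0.05² + 0.29² = 0.4096 + 0.0004 + 0.0025 + 0.0841 = 0.4966
B = 1 / 0.4966 = 2.0137

2.01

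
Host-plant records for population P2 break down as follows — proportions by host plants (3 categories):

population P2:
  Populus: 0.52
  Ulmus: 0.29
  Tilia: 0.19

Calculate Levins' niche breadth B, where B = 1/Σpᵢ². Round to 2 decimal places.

Σpᵢ² = 0.52² + 0.29² + 0.19² = 0.2704 + 0.0841 + 0.0361 = 0.3906
B = 1 / 0.3906 = 2.5602

2.56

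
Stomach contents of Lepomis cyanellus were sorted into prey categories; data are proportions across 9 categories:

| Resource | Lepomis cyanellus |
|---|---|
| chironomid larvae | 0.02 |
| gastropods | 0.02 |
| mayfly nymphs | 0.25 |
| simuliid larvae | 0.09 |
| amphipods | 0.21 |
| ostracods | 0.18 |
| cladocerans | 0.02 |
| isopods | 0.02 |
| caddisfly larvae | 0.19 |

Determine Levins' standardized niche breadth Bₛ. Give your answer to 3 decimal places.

Σpᵢ² = 0.02² + 0.02² + 0.25² + 0.09² + 0.21² + 0.18² + 0.02² + 0.02² + 0.19² = 0.0004 + 0.0004 + 0.0625 + 0.0081 + 0.0441 + 0.0324 + 0.0004 + 0.0004 + 0.0361 = 0.1848
B = 1 / 0.1848 = 5.41126
Bₛ = (B − 1)/(n − 1) = (5.41126 − 1)/(9 − 1) = 4.41126/8 = 0.55141

0.551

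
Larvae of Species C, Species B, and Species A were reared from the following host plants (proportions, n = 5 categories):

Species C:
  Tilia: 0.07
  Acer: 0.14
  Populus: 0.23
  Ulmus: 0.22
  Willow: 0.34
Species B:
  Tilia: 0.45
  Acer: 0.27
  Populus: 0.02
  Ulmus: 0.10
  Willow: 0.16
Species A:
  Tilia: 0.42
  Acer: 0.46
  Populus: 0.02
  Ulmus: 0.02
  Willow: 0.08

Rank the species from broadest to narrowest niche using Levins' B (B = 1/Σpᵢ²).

Σp_Cᵢ² = 0.07² + 0.14² + 0.23² + 0.22² + 0.34² = 0.0049 + 0.0196 + 0.0529 + 0.0484 + 0.1156 = 0.2414
B_C = 1 / 0.2414 = 4.1425
Σp_Bᵢ² = 0.45² + 0.27² + 0.02² + 0.10² + 0.16² = 0.2025 + 0.0729 + 0.0004 + 0.0100 + 0.0256 = 0.3114
B_B = 1 / 0.3114 = 3.2113
Σp_Aᵢ² = 0.42² + 0.46² + 0.02² + 0.02² + 0.08² = 0.1764 + 0.2116 + 0.0004 + 0.0004 + 0.0064 = 0.3952
B_A = 1 / 0.3952 = 2.5304
Ranking by B (broadest → narrowest): Species C (4.14) > Species B (3.21) > Species A (2.53)

Species C > Species B > Species A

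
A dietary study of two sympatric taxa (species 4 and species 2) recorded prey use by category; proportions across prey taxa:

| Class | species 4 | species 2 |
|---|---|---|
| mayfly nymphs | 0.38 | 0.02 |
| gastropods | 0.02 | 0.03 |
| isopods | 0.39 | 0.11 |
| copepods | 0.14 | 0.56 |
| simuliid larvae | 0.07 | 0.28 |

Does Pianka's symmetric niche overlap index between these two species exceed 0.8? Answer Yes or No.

Σ p₁ᵢp₂ᵢ = 0.0076 + 0.0006 + 0.0429 + 0.0784 + 0.0196 = 0.1491
Σp_1ᵢ² = 0.38² + 0.02² + 0.39² + 0.14² + 0.07² = 0.1444 + 0.0004 + 0.1521 + 0.0196 + 0.0049 = 0.3214
Σp_2ᵢ² = 0.02² + 0.03² + 0.11² + 0.56² + 0.28² = 0.0004 + 0.0009 + 0.0121 + 0.3136 + 0.0784 = 0.4054
O = 0.1491 / √(0.3214 × 0.4054) = 0.1491 / 0.36096 = 0.4131
O = 0.4131 < 0.8 → No.

No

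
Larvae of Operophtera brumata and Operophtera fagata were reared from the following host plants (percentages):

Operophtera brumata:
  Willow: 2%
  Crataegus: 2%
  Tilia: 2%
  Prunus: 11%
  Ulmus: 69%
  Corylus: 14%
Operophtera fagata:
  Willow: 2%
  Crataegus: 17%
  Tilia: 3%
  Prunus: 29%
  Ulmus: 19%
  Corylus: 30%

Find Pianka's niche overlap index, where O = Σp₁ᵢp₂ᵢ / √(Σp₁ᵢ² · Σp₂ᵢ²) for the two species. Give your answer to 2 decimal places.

0.60

Convert percentages to proportions (divide by 100).
Σ p₁ᵢp₂ᵢ = 0.0004 + 0.0034 + 0.0006 + 0.0319 + 0.1311 + 0.0420 = 0.2094
Σp_1ᵢ² = 0.02² + 0.02² + 0.02² + 0.11² + 0.69² + 0.14² = 0.0004 + 0.0004 + 0.0004 + 0.0121 + 0.4761 + 0.0196 = 0.5090
Σp_2ᵢ² = 0.02² + 0.17² + 0.03² + 0.29² + 0.19² + 0.30² = 0.0004 + 0.0289 + 0.0009 + 0.0841 + 0.0361 + 0.0900 = 0.2404
O = 0.2094 / √(0.5090 × 0.2404) = 0.2094 / 0.34981 = 0.5986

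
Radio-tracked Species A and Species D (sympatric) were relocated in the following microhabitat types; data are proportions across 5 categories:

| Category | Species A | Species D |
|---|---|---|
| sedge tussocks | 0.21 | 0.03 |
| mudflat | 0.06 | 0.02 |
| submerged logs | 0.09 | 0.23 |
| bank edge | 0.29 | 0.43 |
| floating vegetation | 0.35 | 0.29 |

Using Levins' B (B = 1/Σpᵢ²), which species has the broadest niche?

Species A

Σp_Aᵢ² = 0.21² + 0.06² + 0.09² + 0.29² + 0.35² = 0.0441 + 0.0036 + 0.0081 + 0.0841 + 0.1225 = 0.2624
B_A = 1 / 0.2624 = 3.8110
Σp_Dᵢ² = 0.03² + 0.02² + 0.23² + 0.43² + 0.29² = 0.0009 + 0.0004 + 0.0529 + 0.1849 + 0.0841 = 0.3232
B_D = 1 / 0.3232 = 3.0941
Highest B → broadest niche (most generalist): Species A (B = 3.81).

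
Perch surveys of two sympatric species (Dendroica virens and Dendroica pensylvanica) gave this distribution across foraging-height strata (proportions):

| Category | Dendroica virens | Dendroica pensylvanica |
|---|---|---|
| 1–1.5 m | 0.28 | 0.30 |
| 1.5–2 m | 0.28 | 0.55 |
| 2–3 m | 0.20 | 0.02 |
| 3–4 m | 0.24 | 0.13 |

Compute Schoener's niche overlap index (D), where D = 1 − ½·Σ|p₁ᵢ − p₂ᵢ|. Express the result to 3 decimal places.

Σ|p₁ᵢ − p₂ᵢ| = 0.02 + 0.27 + 0.18 + 0.11 = 0.58
D = 1 − ½ × 0.58 = 1 − 0.290 = 0.71000

0.710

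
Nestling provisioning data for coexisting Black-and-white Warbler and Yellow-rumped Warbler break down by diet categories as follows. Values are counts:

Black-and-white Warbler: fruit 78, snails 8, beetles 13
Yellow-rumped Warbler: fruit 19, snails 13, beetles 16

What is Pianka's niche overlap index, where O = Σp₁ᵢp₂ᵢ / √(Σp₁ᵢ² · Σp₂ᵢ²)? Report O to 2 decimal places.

Proportions for Black-and-white Warbler (n=99): 78/99=0.7879, 8/99=0.0808, 13/99=0.1313
Proportions for Yellow-rumped Warbler (n=48): 19/48=0.3958, 13/48=0.2708, 16/48=0.3333
Σ p₁ᵢp₂ᵢ = 0.311851 + 0.021881 + 0.043762 = 0.377494
Σp_1ᵢ² = 0.7879² + 0.0808² + 0.1313² = 0.620786 + 0.006529 + 0.017240 = 0.644555
Σp_2ᵢ² = 0.3958² + 0.2708² + 0.3333² = 0.156658 + 0.073333 + 0.111089 = 0.341080
O = 0.377494 / √(0.644555 × 0.341080) = 0.377494 / 0.4688761 = 0.8051

0.81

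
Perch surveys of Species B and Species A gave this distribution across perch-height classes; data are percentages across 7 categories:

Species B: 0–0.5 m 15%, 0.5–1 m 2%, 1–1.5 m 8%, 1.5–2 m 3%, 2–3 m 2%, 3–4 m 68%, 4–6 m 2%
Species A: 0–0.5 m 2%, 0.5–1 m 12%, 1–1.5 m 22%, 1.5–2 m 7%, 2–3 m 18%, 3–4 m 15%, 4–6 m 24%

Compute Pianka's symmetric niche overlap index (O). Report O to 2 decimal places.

0.45

Convert percentages to proportions (divide by 100).
Σ p₁ᵢp₂ᵢ = 0.0030 + 0.0024 + 0.0176 + 0.0021 + 0.0036 + 0.1020 + 0.0048 = 0.1355
Σp_1ᵢ² = 0.15² + 0.02² + 0.08² + 0.03² + 0.02² + 0.68² + 0.02² = 0.0225 + 0.0004 + 0.0064 + 0.0009 + 0.0004 + 0.4624 + 0.0004 = 0.4934
Σp_2ᵢ² = 0.02² + 0.12² + 0.22² + 0.07² + 0.18² + 0.15² + 0.24² = 0.0004 + 0.0144 + 0.0484 + 0.0049 + 0.0324 + 0.0225 + 0.0576 = 0.1806
O = 0.1355 / √(0.4934 × 0.1806) = 0.1355 / 0.29851 = 0.4539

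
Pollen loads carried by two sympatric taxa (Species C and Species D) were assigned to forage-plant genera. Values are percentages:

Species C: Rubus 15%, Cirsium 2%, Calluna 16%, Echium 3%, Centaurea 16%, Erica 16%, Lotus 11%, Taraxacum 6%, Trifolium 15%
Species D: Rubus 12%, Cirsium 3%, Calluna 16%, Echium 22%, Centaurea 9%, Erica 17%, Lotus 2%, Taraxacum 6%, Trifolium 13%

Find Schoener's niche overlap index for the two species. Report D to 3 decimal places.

Convert percentages to proportions (divide by 100).
Σ|p₁ᵢ − p₂ᵢ| = 0.03 + 0.01 + 0.00 + 0.19 + 0.07 + 0.01 + 0.09 + 0.00 + 0.02 = 0.42
D = 1 − ½ × 0.42 = 1 − 0.210 = 0.79000

0.790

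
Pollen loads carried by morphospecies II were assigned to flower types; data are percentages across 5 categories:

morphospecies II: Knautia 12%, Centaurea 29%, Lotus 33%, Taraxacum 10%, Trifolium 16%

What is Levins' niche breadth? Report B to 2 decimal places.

4.12

Convert percentages to proportions (divide by 100).
Σpᵢ² = 0.12² + 0.29² + 0.33² + 0.10² + 0.16² = 0.0144 + 0.0841 + 0.1089 + 0.0100 + 0.0256 = 0.2430
B = 1 / 0.2430 = 4.1152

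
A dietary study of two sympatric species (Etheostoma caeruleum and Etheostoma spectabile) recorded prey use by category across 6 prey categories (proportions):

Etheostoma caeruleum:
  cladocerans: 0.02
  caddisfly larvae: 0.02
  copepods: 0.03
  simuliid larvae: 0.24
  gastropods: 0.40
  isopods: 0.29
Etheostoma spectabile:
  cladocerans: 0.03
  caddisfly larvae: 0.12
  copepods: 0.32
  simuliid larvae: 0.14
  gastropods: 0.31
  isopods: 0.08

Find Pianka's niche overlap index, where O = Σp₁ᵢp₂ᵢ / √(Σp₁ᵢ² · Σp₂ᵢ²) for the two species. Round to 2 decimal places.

Σ p₁ᵢp₂ᵢ = 0.0006 + 0.0024 + 0.0096 + 0.0336 + 0.1240 + 0.0232 = 0.1934
Σp_1ᵢ² = 0.02² + 0.02² + 0.03² + 0.24² + 0.40² + 0.29² = 0.0004 + 0.0004 + 0.0009 + 0.0576 + 0.1600 + 0.0841 = 0.3034
Σp_2ᵢ² = 0.03² + 0.12² + 0.32² + 0.14² + 0.31² + 0.08² = 0.0009 + 0.0144 + 0.1024 + 0.0196 + 0.0961 + 0.0064 = 0.2398
O = 0.1934 / √(0.3034 × 0.2398) = 0.1934 / 0.26973 = 0.7170

0.72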